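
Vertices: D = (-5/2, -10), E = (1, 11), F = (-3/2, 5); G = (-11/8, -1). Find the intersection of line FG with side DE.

(-4/3, -3)

Barycentric coordinates of G with respect to DEF: (1/2, 1/4, 1/4).
On side DE the F-coordinate is zero; dropping G's F-weight 1/4 and renormalizing the remaining 1/2 : 1/4 gives weights 2/3, 1/3 on D, E.
H = (2/3)·(-5/2, -10) + (1/3)·(1, 11) = (-4/3, -3).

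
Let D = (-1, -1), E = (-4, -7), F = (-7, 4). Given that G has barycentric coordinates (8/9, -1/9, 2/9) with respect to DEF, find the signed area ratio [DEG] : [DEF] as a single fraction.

The signed ratio [DEG]/[DEF] equals the barycentric coordinate of G at vertex F, which is 2/9.

2/9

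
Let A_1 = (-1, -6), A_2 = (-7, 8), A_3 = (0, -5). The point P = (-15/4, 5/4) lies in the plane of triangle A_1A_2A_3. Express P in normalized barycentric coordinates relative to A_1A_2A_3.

(1/4, 1/2, 1/4)

Signed area of the reference triangle: [A_1A_2A_3] = ½·((-1)·(8−(-5)) + (-7)·(-5−(-6)) + 0·(-6−8)) = ½·(-13 − 7 + 0) = -10.
[PA_2A_3] = ½·((-15/4)·(8−(-5)) + (-7)·(-5−(5/4)) + 0·(5/4−8)) = ½·(-195/4 + 175/4 + 0) = -5/2, so the A_1-coordinate is (-5/2)/(-10) = 1/4.
[A_1PA_3] = ½·((-1)·(5/4−(-5)) + (-15/4)·(-5−(-6)) + 0·(-6−(5/4))) = ½·(-25/4 − 15/4 + 0) = -5, so the A_2-coordinate is 1/2.
[A_1A_2P] = ½·((-1)·(8−(5/4)) + (-7)·(5/4−(-6)) + (-15/4)·(-6−8)) = ½·(-27/4 − 203/4 + 105/2) = -5/2, so the A_3-coordinate is 1/4.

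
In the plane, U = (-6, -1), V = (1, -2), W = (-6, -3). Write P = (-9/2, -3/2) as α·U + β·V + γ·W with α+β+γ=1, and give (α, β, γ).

Signed area of the reference triangle: [UVW] = ½·((-6)·(-2−(-3)) + 1·(-3−(-1)) + (-6)·(-1−(-2))) = ½·(-6 − 2 − 6) = -7.
[PVW] = ½·((-9/2)·(-2−(-3)) + 1·(-3−(-3/2)) + (-6)·(-3/2−(-2))) = ½·(-9/2 − 3/2 − 3) = -9/2, so the U-coordinate is (-9/2)/(-7) = 9/14.
[UPW] = ½·((-6)·(-3/2−(-3)) + (-9/2)·(-3−(-1)) + (-6)·(-1−(-3/2))) = ½·(-9 + 9 − 3) = -3/2, so the V-coordinate is 3/14.
[UVP] = ½·((-6)·(-2−(-3/2)) + 1·(-3/2−(-1)) + (-9/2)·(-1−(-2))) = ½·(3 − 1/2 − 9/2) = -1, so the W-coordinate is 1/7.
Check: 9/14 + 3/14 + 1/7 = 1.

(9/14, 3/14, 1/7)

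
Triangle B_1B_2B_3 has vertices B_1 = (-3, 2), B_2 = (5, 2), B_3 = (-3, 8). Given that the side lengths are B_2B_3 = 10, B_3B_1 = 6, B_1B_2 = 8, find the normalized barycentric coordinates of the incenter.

(5/12, 1/4, 1/3)

The incenter has barycentric coordinates proportional to the opposite side lengths: (10 : 6 : 8).
Normalizing by 10+6+8 = 24 gives (5/12, 1/4, 1/3).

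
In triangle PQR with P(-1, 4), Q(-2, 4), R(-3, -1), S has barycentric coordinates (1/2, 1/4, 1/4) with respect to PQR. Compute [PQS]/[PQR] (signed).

1/4

The signed ratio [PQS]/[PQR] equals the barycentric coordinate of S at vertex R, which is 1/4.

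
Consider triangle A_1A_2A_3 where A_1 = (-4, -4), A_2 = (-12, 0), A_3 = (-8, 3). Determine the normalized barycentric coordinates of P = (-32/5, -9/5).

Signed area of the reference triangle: [A_1A_2A_3] = ½·((-4)·(0−3) + (-12)·(3−(-4)) + (-8)·(-4−0)) = ½·(12 − 84 + 32) = -20.
[PA_2A_3] = ½·((-32/5)·(0−3) + (-12)·(3−(-9/5)) + (-8)·(-9/5−0)) = ½·(96/5 − 288/5 + 72/5) = -12, so the A_1-coordinate is (-12)/(-20) = 3/5.
[A_1PA_3] = ½·((-4)·(-9/5−3) + (-32/5)·(3−(-4)) + (-8)·(-4−(-9/5))) = ½·(96/5 − 224/5 + 88/5) = -4, so the A_2-coordinate is 1/5.
[A_1A_2P] = ½·((-4)·(0−(-9/5)) + (-12)·(-9/5−(-4)) + (-32/5)·(-4−0)) = ½·(-36/5 − 132/5 + 128/5) = -4, so the A_3-coordinate is 1/5.

(3/5, 1/5, 1/5)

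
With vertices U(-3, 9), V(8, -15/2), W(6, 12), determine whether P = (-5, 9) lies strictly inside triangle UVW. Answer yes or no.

no

Barycentric coordinates of P: (147/121, -4/121, -2/11).
The three coordinates are positive, negative, negative; a point is interior exactly when all three are positive.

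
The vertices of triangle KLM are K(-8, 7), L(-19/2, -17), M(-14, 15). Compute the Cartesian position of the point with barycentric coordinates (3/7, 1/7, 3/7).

N = (3/7)·K + (1/7)·L + (3/7)·M.
x-coordinate: (3/7)·(-8) + (1/7)·(-19/2) + (3/7)·(-14) = -151/14.
y-coordinate: (3/7)·7 + (1/7)·(-17) + (3/7)·15 = 7.

(-151/14, 7)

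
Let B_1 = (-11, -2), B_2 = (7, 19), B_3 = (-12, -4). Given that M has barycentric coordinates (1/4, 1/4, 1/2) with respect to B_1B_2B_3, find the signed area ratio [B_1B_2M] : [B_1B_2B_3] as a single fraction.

1/2

The signed ratio [B_1B_2M]/[B_1B_2B_3] equals the barycentric coordinate of M at vertex B_3, which is 1/2.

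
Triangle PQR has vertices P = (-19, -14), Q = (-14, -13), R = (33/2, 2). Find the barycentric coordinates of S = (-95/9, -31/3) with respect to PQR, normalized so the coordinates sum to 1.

(2/3, 1/9, 2/9)

Signed area of the reference triangle: [PQR] = ½·((-19)·(-13−2) + (-14)·(2−(-14)) + (33/2)·(-14−(-13))) = ½·(285 − 224 − 33/2) = 89/4.
[SQR] = ½·((-95/9)·(-13−2) + (-14)·(2−(-31/3)) + (33/2)·(-31/3−(-13))) = ½·(475/3 − 518/3 + 44) = 89/6, so the P-coordinate is (89/6)/(89/4) = 2/3.
[PSR] = ½·((-19)·(-31/3−2) + (-95/9)·(2−(-14)) + (33/2)·(-14−(-31/3))) = ½·(703/3 − 1520/9 − 121/2) = 89/36, so the Q-coordinate is 1/9.
[PQS] = ½·((-19)·(-13−(-31/3)) + (-14)·(-31/3−(-14)) + (-95/9)·(-14−(-13))) = ½·(152/3 − 154/3 + 95/9) = 89/18, so the R-coordinate is 2/9.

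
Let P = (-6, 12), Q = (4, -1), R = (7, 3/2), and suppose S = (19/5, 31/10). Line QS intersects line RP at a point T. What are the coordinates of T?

Barycentric coordinates of S with respect to PQR: (1/5, 1/5, 3/5).
On side RP the Q-coordinate is zero; dropping S's Q-weight 1/5 and renormalizing the remaining 3/5 : 1/5 gives weights 3/4, 1/4 on R, P.
T = (3/4)·(7, 3/2) + (1/4)·(-6, 12) = (15/4, 33/8).

(15/4, 33/8)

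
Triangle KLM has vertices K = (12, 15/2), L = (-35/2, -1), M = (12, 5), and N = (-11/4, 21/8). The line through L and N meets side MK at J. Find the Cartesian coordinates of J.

Barycentric coordinates of N with respect to KLM: (1/4, 1/2, 1/4).
On side MK the L-coordinate is zero; dropping N's L-weight 1/2 and renormalizing the remaining 1/4 : 1/4 gives weights 1/2, 1/2 on M, K.
J = (1/2)·(12, 5) + (1/2)·(12, 15/2) = (12, 25/4).

(12, 25/4)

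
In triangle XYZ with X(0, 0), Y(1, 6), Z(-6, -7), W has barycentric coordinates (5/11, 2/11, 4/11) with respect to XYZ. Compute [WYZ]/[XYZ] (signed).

5/11

The signed ratio [WYZ]/[XYZ] equals the barycentric coordinate of W at vertex X, which is 5/11.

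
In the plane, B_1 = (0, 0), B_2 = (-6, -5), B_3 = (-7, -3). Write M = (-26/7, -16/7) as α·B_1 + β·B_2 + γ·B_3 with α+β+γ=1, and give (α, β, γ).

(3/7, 2/7, 2/7)

Signed area of the reference triangle: [B_1B_2B_3] = ½·(0·(-5−(-3)) + (-6)·(-3−0) + (-7)·(0−(-5))) = ½·(0 + 18 − 35) = -17/2.
[MB_2B_3] = ½·((-26/7)·(-5−(-3)) + (-6)·(-3−(-16/7)) + (-7)·(-16/7−(-5))) = ½·(52/7 + 30/7 − 19) = -51/14, so the B_1-coordinate is (-51/14)/(-17/2) = 3/7.
[B_1MB_3] = ½·(0·(-16/7−(-3)) + (-26/7)·(-3−0) + (-7)·(0−(-16/7))) = ½·(0 + 78/7 − 16) = -17/7, so the B_2-coordinate is 2/7.
[B_1B_2M] = ½·(0·(-5−(-16/7)) + (-6)·(-16/7−0) + (-26/7)·(0−(-5))) = ½·(0 + 96/7 − 130/7) = -17/7, so the B_3-coordinate is 2/7.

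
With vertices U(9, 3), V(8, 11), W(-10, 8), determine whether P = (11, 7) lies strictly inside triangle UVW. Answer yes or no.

no

Barycentric coordinates of P: (27/49, 86/147, -20/147).
The three coordinates are positive, positive, negative; a point is interior exactly when all three are positive.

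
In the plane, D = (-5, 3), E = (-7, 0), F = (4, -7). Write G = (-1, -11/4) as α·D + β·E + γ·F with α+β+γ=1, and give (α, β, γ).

Signed area of the reference triangle: [DEF] = ½·((-5)·(0−(-7)) + (-7)·(-7−3) + 4·(3−0)) = ½·(-35 + 70 + 12) = 47/2.
[GEF] = ½·((-1)·(0−(-7)) + (-7)·(-7−(-11/4)) + 4·(-11/4−0)) = ½·(-7 + 119/4 − 11) = 47/8, so the D-coordinate is (47/8)/(47/2) = 1/4.
[DGF] = ½·((-5)·(-11/4−(-7)) + (-1)·(-7−3) + 4·(3−(-11/4))) = ½·(-85/4 + 10 + 23) = 47/8, so the E-coordinate is 1/4.
[DEG] = ½·((-5)·(0−(-11/4)) + (-7)·(-11/4−3) + (-1)·(3−0)) = ½·(-55/4 + 161/4 − 3) = 47/4, so the F-coordinate is 1/2.

(1/4, 1/4, 1/2)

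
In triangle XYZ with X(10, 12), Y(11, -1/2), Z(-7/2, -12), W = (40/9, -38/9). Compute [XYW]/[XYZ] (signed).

[XYZ] = ½·(10·(-1/2−(-12)) + 11·(-12−12) + (-7/2)·(12−(-1/2))) = ½·(115 − 264 − 175/4) = -771/8.
[XYW] = ½·(10·(-1/2−(-38/9)) + 11·(-38/9−12) + (40/9)·(12−(-1/2))) = ½·(335/9 − 1606/9 + 500/9) = -257/6, so the ratio is (-257/6)/(-771/8) = 4/9.

4/9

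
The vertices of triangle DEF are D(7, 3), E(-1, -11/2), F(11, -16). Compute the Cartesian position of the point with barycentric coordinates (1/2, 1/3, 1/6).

(5, -3)

G = (1/2)·D + (1/3)·E + (1/6)·F.
x-coordinate: (1/2)·7 + (1/3)·(-1) + (1/6)·11 = 5.
y-coordinate: (1/2)·3 + (1/3)·(-11/2) + (1/6)·(-16) = -3.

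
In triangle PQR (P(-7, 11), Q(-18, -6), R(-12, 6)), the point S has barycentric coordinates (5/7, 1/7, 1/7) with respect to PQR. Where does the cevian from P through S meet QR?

Line PS meets QR where the P-coordinate vanishes; zeroing S's P-weight and renormalizing leaves Q, R-weights 1/7 : 1/7 → (1/2, 1/2).
So T = (1/2)·Q + (1/2)·R = (-15, 0).

(-15, 0)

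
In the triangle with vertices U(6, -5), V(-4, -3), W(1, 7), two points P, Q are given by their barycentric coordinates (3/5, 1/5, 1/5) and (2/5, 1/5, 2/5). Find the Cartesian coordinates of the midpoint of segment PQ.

Barycentric coordinates of the midpoint are the average: (1/2, 1/5, 3/10).
Converting: (1/2)·U + (1/5)·V + (3/10)·W = (5/2, -1).

(5/2, -1)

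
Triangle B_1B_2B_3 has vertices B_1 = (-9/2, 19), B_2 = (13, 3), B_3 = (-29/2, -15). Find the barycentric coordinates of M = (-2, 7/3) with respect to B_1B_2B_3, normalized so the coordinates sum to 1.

(1/3, 1/3, 1/3)

Signed area of the reference triangle: [B_1B_2B_3] = ½·((-9/2)·(3−(-15)) + 13·(-15−19) + (-29/2)·(19−3)) = ½·(-81 − 442 − 232) = -755/2.
[MB_2B_3] = ½·((-2)·(3−(-15)) + 13·(-15−(7/3)) + (-29/2)·(7/3−3)) = ½·(-36 − 676/3 + 29/3) = -755/6, so the B_1-coordinate is (-755/6)/(-755/2) = 1/3.
[B_1MB_3] = ½·((-9/2)·(7/3−(-15)) + (-2)·(-15−19) + (-29/2)·(19−(7/3))) = ½·(-78 + 68 − 725/3) = -755/6, so the B_2-coordinate is 1/3.
[B_1B_2M] = ½·((-9/2)·(3−(7/3)) + 13·(7/3−19) + (-2)·(19−3)) = ½·(-3 − 650/3 − 32) = -755/6, so the B_3-coordinate is 1/3.
Check: 1/3 + 1/3 + 1/3 = 1.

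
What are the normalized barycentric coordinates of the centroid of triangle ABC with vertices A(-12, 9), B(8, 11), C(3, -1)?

The centroid is the average of the vertices, so each weight is 1/3.

(1/3, 1/3, 1/3)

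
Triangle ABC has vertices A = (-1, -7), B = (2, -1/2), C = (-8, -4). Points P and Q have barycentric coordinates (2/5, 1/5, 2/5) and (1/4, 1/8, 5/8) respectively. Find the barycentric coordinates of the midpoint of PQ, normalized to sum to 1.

Since both coordinate triples sum to 1, the midpoint's barycentrics are the componentwise average.
(2/5+1/4)/2 = 13/40; similarly 13/80 and 41/80.

(13/40, 13/80, 41/80)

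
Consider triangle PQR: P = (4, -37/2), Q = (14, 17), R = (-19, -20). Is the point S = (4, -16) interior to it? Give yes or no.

yes

Barycentric coordinates of S: (1438/1603, 115/1603, 50/1603).
The three coordinates are positive, positive, positive; a point is interior exactly when all three are positive.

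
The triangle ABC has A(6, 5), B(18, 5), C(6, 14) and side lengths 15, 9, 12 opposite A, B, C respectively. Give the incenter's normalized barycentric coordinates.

The incenter has barycentric coordinates proportional to the opposite side lengths: (15 : 9 : 12).
Normalizing by 15+9+12 = 36 gives (5/12, 1/4, 1/3).

(5/12, 1/4, 1/3)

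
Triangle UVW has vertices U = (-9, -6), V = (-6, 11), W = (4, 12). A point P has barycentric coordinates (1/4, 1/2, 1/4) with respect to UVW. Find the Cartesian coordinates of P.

(-17/4, 7)

P = (1/4)·U + (1/2)·V + (1/4)·W.
x-coordinate: (1/4)·(-9) + (1/2)·(-6) + (1/4)·4 = -17/4.
y-coordinate: (1/4)·(-6) + (1/2)·11 + (1/4)·12 = 7.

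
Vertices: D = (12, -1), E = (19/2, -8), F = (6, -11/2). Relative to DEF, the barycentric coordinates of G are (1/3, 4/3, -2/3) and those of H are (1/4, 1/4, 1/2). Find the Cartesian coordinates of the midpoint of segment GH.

Barycentric coordinates of the midpoint are the average: (7/24, 19/24, -1/12).
Converting: (7/24)·D + (19/24)·E + (-1/12)·F = (505/48, -37/6).

(505/48, -37/6)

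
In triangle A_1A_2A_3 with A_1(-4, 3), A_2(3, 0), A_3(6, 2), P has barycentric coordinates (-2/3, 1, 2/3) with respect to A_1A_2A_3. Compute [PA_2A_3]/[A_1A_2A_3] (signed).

The signed ratio [PA_2A_3]/[A_1A_2A_3] equals the barycentric coordinate of P at vertex A_1, which is -2/3.

-2/3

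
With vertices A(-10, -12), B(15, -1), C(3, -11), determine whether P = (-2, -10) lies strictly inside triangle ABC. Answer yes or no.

yes

Barycentric coordinates of P: (31/59, 9/59, 19/59).
The three coordinates are positive, positive, positive; a point is interior exactly when all three are positive.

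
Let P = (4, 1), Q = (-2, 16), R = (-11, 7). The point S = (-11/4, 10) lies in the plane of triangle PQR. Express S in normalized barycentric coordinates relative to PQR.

(1/4, 1/2, 1/4)

Signed area of the reference triangle: [PQR] = ½·(4·(16−7) + (-2)·(7−1) + (-11)·(1−16)) = ½·(36 − 12 + 165) = 189/2.
[SQR] = ½·((-11/4)·(16−7) + (-2)·(7−10) + (-11)·(10−16)) = ½·(-99/4 + 6 + 66) = 189/8, so the P-coordinate is (189/8)/(189/2) = 1/4.
[PSR] = ½·(4·(10−7) + (-11/4)·(7−1) + (-11)·(1−10)) = ½·(12 − 33/2 + 99) = 189/4, so the Q-coordinate is 1/2.
[PQS] = ½·(4·(16−10) + (-2)·(10−1) + (-11/4)·(1−16)) = ½·(24 − 18 + 165/4) = 189/8, so the R-coordinate is 1/4.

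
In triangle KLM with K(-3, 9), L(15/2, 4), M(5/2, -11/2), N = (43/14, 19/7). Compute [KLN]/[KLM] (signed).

2/7

[KLM] = ½·((-3)·(4−(-11/2)) + (15/2)·(-11/2−9) + (5/2)·(9−4)) = ½·(-57/2 − 435/4 + 25/2) = -499/8.
[KLN] = ½·((-3)·(4−(19/7)) + (15/2)·(19/7−9) + (43/14)·(9−4)) = ½·(-27/7 − 330/7 + 215/14) = -499/28, so the ratio is (-499/28)/(-499/8) = 2/7.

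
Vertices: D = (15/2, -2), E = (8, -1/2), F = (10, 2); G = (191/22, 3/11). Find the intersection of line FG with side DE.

Barycentric coordinates of G with respect to DEF: (1/11, 6/11, 4/11).
On side DE the F-coordinate is zero; dropping G's F-weight 4/11 and renormalizing the remaining 1/11 : 6/11 gives weights 1/7, 6/7 on D, E.
H = (1/7)·(15/2, -2) + (6/7)·(8, -1/2) = (111/14, -5/7).

(111/14, -5/7)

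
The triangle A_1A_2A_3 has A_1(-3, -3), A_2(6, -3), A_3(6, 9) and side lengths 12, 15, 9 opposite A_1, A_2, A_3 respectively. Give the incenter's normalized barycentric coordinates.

The incenter has barycentric coordinates proportional to the opposite side lengths: (12 : 15 : 9).
Normalizing by 12+15+9 = 36 gives (1/3, 5/12, 1/4).

(1/3, 5/12, 1/4)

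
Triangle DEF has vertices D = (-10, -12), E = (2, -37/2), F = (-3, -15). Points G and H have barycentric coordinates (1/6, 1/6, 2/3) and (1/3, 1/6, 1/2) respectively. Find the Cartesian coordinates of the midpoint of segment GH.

(-47/12, -89/6)

Barycentric coordinates of the midpoint are the average: (1/4, 1/6, 7/12).
Converting: (1/4)·D + (1/6)·E + (7/12)·F = (-47/12, -89/6).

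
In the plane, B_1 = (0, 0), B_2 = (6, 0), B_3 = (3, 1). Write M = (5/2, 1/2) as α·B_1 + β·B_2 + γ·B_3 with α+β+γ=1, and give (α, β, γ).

Signed area of the reference triangle: [B_1B_2B_3] = ½·(0·(0−1) + 6·(1−0) + 3·(0−0)) = ½·(0 + 6 + 0) = 3.
[MB_2B_3] = ½·((5/2)·(0−1) + 6·(1−(1/2)) + 3·(1/2−0)) = ½·(-5/2 + 3 + 3/2) = 1, so the B_1-coordinate is 1/3 = 1/3.
[B_1MB_3] = ½·(0·(1/2−1) + (5/2)·(1−0) + 3·(0−(1/2))) = ½·(0 + 5/2 − 3/2) = 1/2, so the B_2-coordinate is 1/6.
[B_1B_2M] = ½·(0·(0−(1/2)) + 6·(1/2−0) + (5/2)·(0−0)) = ½·(0 + 3 + 0) = 3/2, so the B_3-coordinate is 1/2.

(1/3, 1/6, 1/2)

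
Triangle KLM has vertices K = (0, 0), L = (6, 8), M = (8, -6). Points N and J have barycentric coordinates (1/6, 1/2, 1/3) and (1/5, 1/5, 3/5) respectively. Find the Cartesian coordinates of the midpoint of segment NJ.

(35/6, 0)

Barycentric coordinates of the midpoint are the average: (11/60, 7/20, 7/15).
Converting: (11/60)·K + (7/20)·L + (7/15)·M = (35/6, 0).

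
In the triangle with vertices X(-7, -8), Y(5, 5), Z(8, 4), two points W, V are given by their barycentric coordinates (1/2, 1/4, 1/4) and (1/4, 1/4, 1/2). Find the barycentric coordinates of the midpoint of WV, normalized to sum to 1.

(3/8, 1/4, 3/8)

Since both coordinate triples sum to 1, the midpoint's barycentrics are the componentwise average.
(1/2+1/4)/2 = 3/8; similarly 1/4 and 3/8.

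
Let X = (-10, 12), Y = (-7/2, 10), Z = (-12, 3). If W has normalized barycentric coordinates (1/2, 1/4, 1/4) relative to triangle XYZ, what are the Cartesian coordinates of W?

(-71/8, 37/4)

W = (1/2)·X + (1/4)·Y + (1/4)·Z.
x-coordinate: (1/2)·(-10) + (1/4)·(-7/2) + (1/4)·(-12) = -71/8.
y-coordinate: (1/2)·12 + (1/4)·10 + (1/4)·3 = 37/4.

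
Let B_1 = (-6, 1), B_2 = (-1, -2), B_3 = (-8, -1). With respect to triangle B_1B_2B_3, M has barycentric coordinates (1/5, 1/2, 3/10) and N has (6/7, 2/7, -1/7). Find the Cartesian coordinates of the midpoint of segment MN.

(-587/140, -47/140)

Barycentric coordinates of the midpoint are the average: (37/70, 11/28, 11/140).
Converting: (37/70)·B_1 + (11/28)·B_2 + (11/140)·B_3 = (-587/140, -47/140).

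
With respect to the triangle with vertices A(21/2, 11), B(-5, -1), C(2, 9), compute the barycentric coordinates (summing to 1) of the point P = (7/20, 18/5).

Signed area of the reference triangle: [ABC] = ½·((21/2)·(-1−9) + (-5)·(9−11) + 2·(11−(-1))) = ½·(-105 + 10 + 24) = -71/2.
[PBC] = ½·((7/20)·(-1−9) + (-5)·(9−(18/5)) + 2·(18/5−(-1))) = ½·(-7/2 − 27 + 46/5) = -213/20, so the A-coordinate is (-213/20)/(-71/2) = 3/10.
[APC] = ½·((21/2)·(18/5−9) + (7/20)·(9−11) + 2·(11−(18/5))) = ½·(-567/10 − 7/10 + 74/5) = -213/10, so the B-coordinate is 3/5.
[ABP] = ½·((21/2)·(-1−(18/5)) + (-5)·(18/5−11) + (7/20)·(11−(-1))) = ½·(-483/10 + 37 + 21/5) = -71/20, so the C-coordinate is 1/10.
Check: 3/10 + 3/5 + 1/10 = 1.

(3/10, 3/5, 1/10)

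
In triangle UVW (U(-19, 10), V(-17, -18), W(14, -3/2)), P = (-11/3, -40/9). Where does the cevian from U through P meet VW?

(5/7, -60/7)

Barycentric coordinates of P with respect to UVW: (2/9, 1/3, 4/9).
On side VW the U-coordinate is zero; dropping P's U-weight 2/9 and renormalizing the remaining 1/3 : 4/9 gives weights 3/7, 4/7 on V, W.
Q = (3/7)·(-17, -18) + (4/7)·(14, -3/2) = (5/7, -60/7).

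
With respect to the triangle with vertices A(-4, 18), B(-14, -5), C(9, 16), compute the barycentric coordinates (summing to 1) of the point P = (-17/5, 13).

Signed area of the reference triangle: [ABC] = ½·((-4)·(-5−16) + (-14)·(16−18) + 9·(18−(-5))) = ½·(84 + 28 + 207) = 319/2.
[PBC] = ½·((-17/5)·(-5−16) + (-14)·(16−13) + 9·(13−(-5))) = ½·(357/5 − 42 + 162) = 957/10, so the A-coordinate is (957/10)/(319/2) = 3/5.
[APC] = ½·((-4)·(13−16) + (-17/5)·(16−18) + 9·(18−13)) = ½·(12 + 34/5 + 45) = 319/10, so the B-coordinate is 1/5.
[ABP] = ½·((-4)·(-5−13) + (-14)·(13−18) + (-17/5)·(18−(-5))) = ½·(72 + 70 − 391/5) = 319/10, so the C-coordinate is 1/5.

(3/5, 1/5, 1/5)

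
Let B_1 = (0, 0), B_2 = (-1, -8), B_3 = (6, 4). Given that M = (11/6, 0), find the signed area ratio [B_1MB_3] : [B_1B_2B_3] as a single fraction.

[B_1B_2B_3] = ½·(0·(-8−4) + (-1)·(4−0) + 6·(0−(-8))) = ½·(0 − 4 + 48) = 22.
[B_1MB_3] = ½·(0·(0−4) + (11/6)·(4−0) + 6·(0−0)) = ½·(0 + 22/3 + 0) = 11/3, so the ratio is (11/3)/22 = 1/6.

1/6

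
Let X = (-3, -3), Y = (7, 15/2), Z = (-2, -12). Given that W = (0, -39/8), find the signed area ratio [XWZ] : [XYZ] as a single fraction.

1/4

[XYZ] = ½·((-3)·(15/2−(-12)) + 7·(-12−(-3)) + (-2)·(-3−(15/2))) = ½·(-117/2 − 63 + 21) = -201/4.
[XWZ] = ½·((-3)·(-39/8−(-12)) + 0·(-12−(-3)) + (-2)·(-3−(-39/8))) = ½·(-171/8 + 0 − 15/4) = -201/16, so the ratio is (-201/16)/(-201/4) = 1/4.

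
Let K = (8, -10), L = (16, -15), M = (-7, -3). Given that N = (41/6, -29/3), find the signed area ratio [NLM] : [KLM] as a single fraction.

[KLM] = ½·(8·(-15−(-3)) + 16·(-3−(-10)) + (-7)·(-10−(-15))) = ½·(-96 + 112 − 35) = -19/2.
[NLM] = ½·((41/6)·(-15−(-3)) + 16·(-3−(-29/3)) + (-7)·(-29/3−(-15))) = ½·(-82 + 320/3 − 112/3) = -19/3, so the ratio is (-19/3)/(-19/2) = 2/3.

2/3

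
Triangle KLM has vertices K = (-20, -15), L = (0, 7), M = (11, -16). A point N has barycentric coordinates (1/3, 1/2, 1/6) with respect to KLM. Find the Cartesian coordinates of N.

(-29/6, -25/6)

N = (1/3)·K + (1/2)·L + (1/6)·M.
x-coordinate: (1/3)·(-20) + (1/2)·0 + (1/6)·11 = -29/6.
y-coordinate: (1/3)·(-15) + (1/2)·7 + (1/6)·(-16) = -25/6.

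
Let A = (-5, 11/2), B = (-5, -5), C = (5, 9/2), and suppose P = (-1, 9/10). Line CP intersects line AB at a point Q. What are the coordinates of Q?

(-5, -3/2)

Barycentric coordinates of P with respect to ABC: (1/5, 2/5, 2/5).
On side AB the C-coordinate is zero; dropping P's C-weight 2/5 and renormalizing the remaining 1/5 : 2/5 gives weights 1/3, 2/3 on A, B.
Q = (1/3)·(-5, 11/2) + (2/3)·(-5, -5) = (-5, -3/2).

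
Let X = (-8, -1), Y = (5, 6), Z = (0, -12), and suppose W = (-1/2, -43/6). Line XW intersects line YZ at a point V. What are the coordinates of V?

Barycentric coordinates of W with respect to XYZ: (1/6, 1/6, 2/3).
On side YZ the X-coordinate is zero; dropping W's X-weight 1/6 and renormalizing the remaining 1/6 : 2/3 gives weights 1/5, 4/5 on Y, Z.
V = (1/5)·(5, 6) + (4/5)·(0, -12) = (1, -42/5).

(1, -42/5)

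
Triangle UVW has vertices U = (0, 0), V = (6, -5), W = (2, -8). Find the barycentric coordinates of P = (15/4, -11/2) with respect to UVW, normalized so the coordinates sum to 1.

Signed area of the reference triangle: [UVW] = ½·(0·(-5−(-8)) + 6·(-8−0) + 2·(0−(-5))) = ½·(0 − 48 + 10) = -19.
[PVW] = ½·((15/4)·(-5−(-8)) + 6·(-8−(-11/2)) + 2·(-11/2−(-5))) = ½·(45/4 − 15 − 1) = -19/8, so the U-coordinate is (-19/8)/(-19) = 1/8.
[UPW] = ½·(0·(-11/2−(-8)) + (15/4)·(-8−0) + 2·(0−(-11/2))) = ½·(0 − 30 + 11) = -19/2, so the V-coordinate is 1/2.
[UVP] = ½·(0·(-5−(-11/2)) + 6·(-11/2−0) + (15/4)·(0−(-5))) = ½·(0 − 33 + 75/4) = -57/8, so the W-coordinate is 3/8.
Check: 1/8 + 1/2 + 3/8 = 1.

(1/8, 1/2, 3/8)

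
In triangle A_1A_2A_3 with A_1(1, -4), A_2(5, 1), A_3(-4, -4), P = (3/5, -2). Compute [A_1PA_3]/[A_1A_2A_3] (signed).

2/5

[A_1A_2A_3] = ½·(1·(1−(-4)) + 5·(-4−(-4)) + (-4)·(-4−1)) = ½·(5 + 0 + 20) = 25/2.
[A_1PA_3] = ½·(1·(-2−(-4)) + (3/5)·(-4−(-4)) + (-4)·(-4−(-2))) = ½·(2 + 0 + 8) = 5, so the ratio is 5/(25/2) = 2/5.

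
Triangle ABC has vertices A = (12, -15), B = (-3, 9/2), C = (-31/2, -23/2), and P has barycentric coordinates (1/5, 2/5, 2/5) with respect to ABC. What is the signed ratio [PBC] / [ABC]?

The signed ratio [PBC]/[ABC] equals the barycentric coordinate of P at vertex A, which is 1/5.

1/5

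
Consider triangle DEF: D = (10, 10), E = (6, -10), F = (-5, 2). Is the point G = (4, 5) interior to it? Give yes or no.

yes

Barycentric coordinates of G: (141/268, 27/268, 25/67).
The three coordinates are positive, positive, positive; a point is interior exactly when all three are positive.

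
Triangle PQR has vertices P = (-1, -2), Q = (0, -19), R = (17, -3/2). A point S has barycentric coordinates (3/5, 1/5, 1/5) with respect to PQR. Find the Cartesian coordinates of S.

S = (3/5)·P + (1/5)·Q + (1/5)·R.
x-coordinate: (3/5)·(-1) + (1/5)·0 + (1/5)·17 = 14/5.
y-coordinate: (3/5)·(-2) + (1/5)·(-19) + (1/5)·(-3/2) = -53/10.

(14/5, -53/10)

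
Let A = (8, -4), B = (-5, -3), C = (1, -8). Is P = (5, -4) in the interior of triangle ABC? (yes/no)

yes

Barycentric coordinates of P: (44/59, 12/59, 3/59).
The three coordinates are positive, positive, positive; a point is interior exactly when all three are positive.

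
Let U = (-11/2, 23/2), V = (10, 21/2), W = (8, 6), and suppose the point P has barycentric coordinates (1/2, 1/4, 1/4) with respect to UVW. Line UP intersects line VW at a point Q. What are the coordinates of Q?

Line UP meets VW where the U-coordinate vanishes; zeroing P's U-weight and renormalizing leaves V, W-weights 1/4 : 1/4 → (1/2, 1/2).
So Q = (1/2)·V + (1/2)·W = (9, 33/4).

(9, 33/4)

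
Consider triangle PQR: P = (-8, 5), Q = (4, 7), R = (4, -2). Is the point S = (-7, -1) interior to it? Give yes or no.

Barycentric coordinates of S: (11/12, -65/108, 37/54).
The three coordinates are positive, negative, positive; a point is interior exactly when all three are positive.

no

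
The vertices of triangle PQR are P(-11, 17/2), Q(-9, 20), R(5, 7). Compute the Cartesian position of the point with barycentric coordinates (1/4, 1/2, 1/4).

S = (1/4)·P + (1/2)·Q + (1/4)·R.
x-coordinate: (1/4)·(-11) + (1/2)·(-9) + (1/4)·5 = -6.
y-coordinate: (1/4)·(17/2) + (1/2)·20 + (1/4)·7 = 111/8.

(-6, 111/8)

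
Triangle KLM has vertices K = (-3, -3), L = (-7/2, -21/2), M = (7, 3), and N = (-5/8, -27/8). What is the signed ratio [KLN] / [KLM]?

1/4

[KLM] = ½·((-3)·(-21/2−3) + (-7/2)·(3−(-3)) + 7·(-3−(-21/2))) = ½·(81/2 − 21 + 105/2) = 36.
[KLN] = ½·((-3)·(-21/2−(-27/8)) + (-7/2)·(-27/8−(-3)) + (-5/8)·(-3−(-21/2))) = ½·(171/8 + 21/16 − 75/16) = 9, so the ratio is 9/36 = 1/4.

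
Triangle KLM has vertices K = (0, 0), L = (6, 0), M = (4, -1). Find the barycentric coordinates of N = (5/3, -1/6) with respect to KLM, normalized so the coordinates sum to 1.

Signed area of the reference triangle: [KLM] = ½·(0·(0−(-1)) + 6·(-1−0) + 4·(0−0)) = ½·(0 − 6 + 0) = -3.
[NLM] = ½·((5/3)·(0−(-1)) + 6·(-1−(-1/6)) + 4·(-1/6−0)) = ½·(5/3 − 5 − 2/3) = -2, so the K-coordinate is (-2)/(-3) = 2/3.
[KNM] = ½·(0·(-1/6−(-1)) + (5/3)·(-1−0) + 4·(0−(-1/6))) = ½·(0 − 5/3 + 2/3) = -1/2, so the L-coordinate is 1/6.
[KLN] = ½·(0·(0−(-1/6)) + 6·(-1/6−0) + (5/3)·(0−0)) = ½·(0 − 1 + 0) = -1/2, so the M-coordinate is 1/6.

(2/3, 1/6, 1/6)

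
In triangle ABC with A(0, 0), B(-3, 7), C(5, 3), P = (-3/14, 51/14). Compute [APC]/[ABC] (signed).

3/7

[ABC] = ½·(0·(7−3) + (-3)·(3−0) + 5·(0−7)) = ½·(0 − 9 − 35) = -22.
[APC] = ½·(0·(51/14−3) + (-3/14)·(3−0) + 5·(0−(51/14))) = ½·(0 − 9/14 − 255/14) = -66/7, so the ratio is (-66/7)/(-22) = 3/7.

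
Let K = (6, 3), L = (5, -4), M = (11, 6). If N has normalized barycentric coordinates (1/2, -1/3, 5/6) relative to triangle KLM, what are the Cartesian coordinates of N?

N = (1/2)·K + (-1/3)·L + (5/6)·M.
x-coordinate: (1/2)·6 + (-1/3)·5 + (5/6)·11 = 21/2.
y-coordinate: (1/2)·3 + (-1/3)·(-4) + (5/6)·6 = 47/6.

(21/2, 47/6)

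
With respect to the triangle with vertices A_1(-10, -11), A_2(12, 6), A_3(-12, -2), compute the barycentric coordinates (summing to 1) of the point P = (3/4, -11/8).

Signed area of the reference triangle: [A_1A_2A_3] = ½·((-10)·(6−(-2)) + 12·(-2−(-11)) + (-12)·(-11−6)) = ½·(-80 + 108 + 204) = 116.
[PA_2A_3] = ½·((3/4)·(6−(-2)) + 12·(-2−(-11/8)) + (-12)·(-11/8−6)) = ½·(6 − 15/2 + 177/2) = 87/2, so the A_1-coordinate is (87/2)/116 = 3/8.
[A_1PA_3] = ½·((-10)·(-11/8−(-2)) + (3/4)·(-2−(-11)) + (-12)·(-11−(-11/8))) = ½·(-25/4 + 27/4 + 231/2) = 58, so the A_2-coordinate is 1/2.
[A_1A_2P] = ½·((-10)·(6−(-11/8)) + 12·(-11/8−(-11)) + (3/4)·(-11−6)) = ½·(-295/4 + 231/2 − 51/4) = 29/2, so the A_3-coordinate is 1/8.
Check: 3/8 + 1/2 + 1/8 = 1.

(3/8, 1/2, 1/8)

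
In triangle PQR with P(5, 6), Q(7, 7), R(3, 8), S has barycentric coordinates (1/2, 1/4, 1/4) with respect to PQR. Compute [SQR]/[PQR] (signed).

The signed ratio [SQR]/[PQR] equals the barycentric coordinate of S at vertex P, which is 1/2.

1/2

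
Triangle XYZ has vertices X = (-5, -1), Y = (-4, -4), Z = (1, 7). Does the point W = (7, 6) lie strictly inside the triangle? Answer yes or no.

Barycentric coordinates of W: (-71/26, 27/13, 43/26).
The three coordinates are negative, positive, positive; a point is interior exactly when all three are positive.

no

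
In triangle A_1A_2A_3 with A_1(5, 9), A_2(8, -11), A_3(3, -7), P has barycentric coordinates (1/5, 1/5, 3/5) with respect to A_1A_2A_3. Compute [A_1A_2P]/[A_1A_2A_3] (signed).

3/5

The signed ratio [A_1A_2P]/[A_1A_2A_3] equals the barycentric coordinate of P at vertex A_3, which is 3/5.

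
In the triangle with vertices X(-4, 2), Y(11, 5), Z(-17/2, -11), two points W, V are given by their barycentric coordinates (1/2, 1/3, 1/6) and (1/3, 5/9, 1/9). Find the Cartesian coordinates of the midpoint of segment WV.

(49/24, 55/36)

Barycentric coordinates of the midpoint are the average: (5/12, 4/9, 5/36).
Converting: (5/12)·X + (4/9)·Y + (5/36)·Z = (49/24, 55/36).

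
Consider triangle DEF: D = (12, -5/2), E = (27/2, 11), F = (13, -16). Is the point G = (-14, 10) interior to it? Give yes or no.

Barycentric coordinates of G: (2968/135, -1354/135, -493/45).
The three coordinates are positive, negative, negative; a point is interior exactly when all three are positive.

no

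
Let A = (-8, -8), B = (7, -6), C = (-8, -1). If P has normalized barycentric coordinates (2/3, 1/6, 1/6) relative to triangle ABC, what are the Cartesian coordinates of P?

(-11/2, -13/2)

P = (2/3)·A + (1/6)·B + (1/6)·C.
x-coordinate: (2/3)·(-8) + (1/6)·7 + (1/6)·(-8) = -11/2.
y-coordinate: (2/3)·(-8) + (1/6)·(-6) + (1/6)·(-1) = -13/2.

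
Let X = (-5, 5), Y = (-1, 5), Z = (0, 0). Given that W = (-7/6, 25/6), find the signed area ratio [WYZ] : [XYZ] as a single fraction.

[XYZ] = ½·((-5)·(5−0) + (-1)·(0−5) + 0·(5−5)) = ½·(-25 + 5 + 0) = -10.
[WYZ] = ½·((-7/6)·(5−0) + (-1)·(0−(25/6)) + 0·(25/6−5)) = ½·(-35/6 + 25/6 + 0) = -5/6, so the ratio is (-5/6)/(-10) = 1/12.

1/12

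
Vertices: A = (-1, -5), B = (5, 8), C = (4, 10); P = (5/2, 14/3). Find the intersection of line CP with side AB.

(1, -2/3)

Barycentric coordinates of P with respect to ABC: (1/3, 1/6, 1/2).
On side AB the C-coordinate is zero; dropping P's C-weight 1/2 and renormalizing the remaining 1/3 : 1/6 gives weights 2/3, 1/3 on A, B.
Q = (2/3)·(-1, -5) + (1/3)·(5, 8) = (1, -2/3).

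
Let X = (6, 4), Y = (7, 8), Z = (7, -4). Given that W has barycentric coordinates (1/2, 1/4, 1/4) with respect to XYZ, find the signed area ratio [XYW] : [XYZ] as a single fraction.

The signed ratio [XYW]/[XYZ] equals the barycentric coordinate of W at vertex Z, which is 1/4.

1/4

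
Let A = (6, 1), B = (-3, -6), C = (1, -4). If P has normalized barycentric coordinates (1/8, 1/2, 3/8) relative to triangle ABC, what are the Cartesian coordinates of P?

(-3/8, -35/8)

P = (1/8)·A + (1/2)·B + (3/8)·C.
x-coordinate: (1/8)·6 + (1/2)·(-3) + (3/8)·1 = -3/8.
y-coordinate: (1/8)·1 + (1/2)·(-6) + (3/8)·(-4) = -35/8.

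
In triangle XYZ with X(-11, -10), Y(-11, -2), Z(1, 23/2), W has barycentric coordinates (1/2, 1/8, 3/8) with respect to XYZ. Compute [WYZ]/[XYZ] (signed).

The signed ratio [WYZ]/[XYZ] equals the barycentric coordinate of W at vertex X, which is 1/2.

1/2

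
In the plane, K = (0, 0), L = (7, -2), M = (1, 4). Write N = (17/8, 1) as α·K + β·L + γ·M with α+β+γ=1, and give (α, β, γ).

(3/8, 1/4, 3/8)

Signed area of the reference triangle: [KLM] = ½·(0·(-2−4) + 7·(4−0) + 1·(0−(-2))) = ½·(0 + 28 + 2) = 15.
[NLM] = ½·((17/8)·(-2−4) + 7·(4−1) + 1·(1−(-2))) = ½·(-51/4 + 21 + 3) = 45/8, so the K-coordinate is (45/8)/15 = 3/8.
[KNM] = ½·(0·(1−4) + (17/8)·(4−0) + 1·(0−1)) = ½·(0 + 17/2 − 1) = 15/4, so the L-coordinate is 1/4.
[KLN] = ½·(0·(-2−1) + 7·(1−0) + (17/8)·(0−(-2))) = ½·(0 + 7 + 17/4) = 45/8, so the M-coordinate is 3/8.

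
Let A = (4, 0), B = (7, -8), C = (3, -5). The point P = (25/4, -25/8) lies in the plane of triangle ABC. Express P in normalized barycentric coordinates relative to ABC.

Signed area of the reference triangle: [ABC] = ½·(4·(-8−(-5)) + 7·(-5−0) + 3·(0−(-8))) = ½·(-12 − 35 + 24) = -23/2.
[PBC] = ½·((25/4)·(-8−(-5)) + 7·(-5−(-25/8)) + 3·(-25/8−(-8))) = ½·(-75/4 − 105/8 + 117/8) = -69/8, so the A-coordinate is (-69/8)/(-23/2) = 3/4.
[APC] = ½·(4·(-25/8−(-5)) + (25/4)·(-5−0) + 3·(0−(-25/8))) = ½·(15/2 − 125/4 + 75/8) = -115/16, so the B-coordinate is 5/8.
[ABP] = ½·(4·(-8−(-25/8)) + 7·(-25/8−0) + (25/4)·(0−(-8))) = ½·(-39/2 − 175/8 + 50) = 69/16, so the C-coordinate is -3/8.
Check: 3/4 + 5/8 − 3/8 = 1.

(3/4, 5/8, -3/8)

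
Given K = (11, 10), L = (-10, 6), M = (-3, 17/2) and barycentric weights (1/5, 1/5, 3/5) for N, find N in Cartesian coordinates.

(-8/5, 83/10)

N = (1/5)·K + (1/5)·L + (3/5)·M.
x-coordinate: (1/5)·11 + (1/5)·(-10) + (3/5)·(-3) = -8/5.
y-coordinate: (1/5)·10 + (1/5)·6 + (3/5)·(17/2) = 83/10.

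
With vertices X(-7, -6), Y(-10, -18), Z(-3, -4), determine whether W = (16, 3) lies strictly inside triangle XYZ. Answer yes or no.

no

Barycentric coordinates of W: (-31/6, 5/21, 83/14).
The three coordinates are negative, positive, positive; a point is interior exactly when all three are positive.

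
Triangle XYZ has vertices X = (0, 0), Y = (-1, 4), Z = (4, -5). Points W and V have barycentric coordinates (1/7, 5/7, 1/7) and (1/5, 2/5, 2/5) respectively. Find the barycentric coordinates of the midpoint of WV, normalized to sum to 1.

(6/35, 39/70, 19/70)

Since both coordinate triples sum to 1, the midpoint's barycentrics are the componentwise average.
(1/7+1/5)/2 = 6/35; similarly 39/70 and 19/70.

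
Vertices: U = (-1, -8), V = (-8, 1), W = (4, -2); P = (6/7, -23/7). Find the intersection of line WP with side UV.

(-10/3, -5)

Barycentric coordinates of P with respect to UVW: (2/7, 1/7, 4/7).
On side UV the W-coordinate is zero; dropping P's W-weight 4/7 and renormalizing the remaining 2/7 : 1/7 gives weights 2/3, 1/3 on U, V.
Q = (2/3)·(-1, -8) + (1/3)·(-8, 1) = (-10/3, -5).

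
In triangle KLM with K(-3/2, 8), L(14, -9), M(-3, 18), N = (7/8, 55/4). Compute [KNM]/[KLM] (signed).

1/4

[KLM] = ½·((-3/2)·(-9−18) + 14·(18−8) + (-3)·(8−(-9))) = ½·(81/2 + 140 − 51) = 259/4.
[KNM] = ½·((-3/2)·(55/4−18) + (7/8)·(18−8) + (-3)·(8−(55/4))) = ½·(51/8 + 35/4 + 69/4) = 259/16, so the ratio is (259/16)/(259/4) = 1/4.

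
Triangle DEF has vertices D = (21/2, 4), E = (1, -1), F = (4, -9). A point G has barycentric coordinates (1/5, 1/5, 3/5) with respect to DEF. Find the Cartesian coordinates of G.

G = (1/5)·D + (1/5)·E + (3/5)·F.
x-coordinate: (1/5)·(21/2) + (1/5)·1 + (3/5)·4 = 47/10.
y-coordinate: (1/5)·4 + (1/5)·(-1) + (3/5)·(-9) = -24/5.

(47/10, -24/5)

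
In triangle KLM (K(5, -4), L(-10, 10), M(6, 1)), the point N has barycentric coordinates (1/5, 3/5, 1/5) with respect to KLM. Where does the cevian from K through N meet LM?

Line KN meets LM where the K-coordinate vanishes; zeroing N's K-weight and renormalizing leaves L, M-weights 3/5 : 1/5 → (3/4, 1/4).
So J = (3/4)·L + (1/4)·M = (-6, 31/4).

(-6, 31/4)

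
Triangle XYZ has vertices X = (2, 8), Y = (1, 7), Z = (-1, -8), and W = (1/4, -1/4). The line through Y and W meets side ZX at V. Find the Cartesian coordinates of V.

Barycentric coordinates of W with respect to XYZ: (1/4, 1/4, 1/2).
On side ZX the Y-coordinate is zero; dropping W's Y-weight 1/4 and renormalizing the remaining 1/2 : 1/4 gives weights 2/3, 1/3 on Z, X.
V = (2/3)·(-1, -8) + (1/3)·(2, 8) = (0, -8/3).

(0, -8/3)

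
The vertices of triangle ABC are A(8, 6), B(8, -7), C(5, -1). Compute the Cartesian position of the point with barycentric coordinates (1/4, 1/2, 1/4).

P = (1/4)·A + (1/2)·B + (1/4)·C.
x-coordinate: (1/4)·8 + (1/2)·8 + (1/4)·5 = 29/4.
y-coordinate: (1/4)·6 + (1/2)·(-7) + (1/4)·(-1) = -9/4.

(29/4, -9/4)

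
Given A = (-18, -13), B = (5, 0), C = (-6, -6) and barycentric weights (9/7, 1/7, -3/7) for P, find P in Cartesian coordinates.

P = (9/7)·A + (1/7)·B + (-3/7)·C.
x-coordinate: (9/7)·(-18) + (1/7)·5 + (-3/7)·(-6) = -139/7.
y-coordinate: (9/7)·(-13) + (1/7)·0 + (-3/7)·(-6) = -99/7.

(-139/7, -99/7)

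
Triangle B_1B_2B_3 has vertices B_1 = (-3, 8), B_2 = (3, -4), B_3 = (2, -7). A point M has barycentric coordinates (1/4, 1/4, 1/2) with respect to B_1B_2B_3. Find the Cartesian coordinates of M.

M = (1/4)·B_1 + (1/4)·B_2 + (1/2)·B_3.
x-coordinate: (1/4)·(-3) + (1/4)·3 + (1/2)·2 = 1.
y-coordinate: (1/4)·8 + (1/4)·(-4) + (1/2)·(-7) = -5/2.

(1, -5/2)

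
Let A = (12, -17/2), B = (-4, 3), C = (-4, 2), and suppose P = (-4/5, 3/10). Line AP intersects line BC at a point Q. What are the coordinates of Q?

(-4, 5/2)

Barycentric coordinates of P with respect to ABC: (1/5, 2/5, 2/5).
On side BC the A-coordinate is zero; dropping P's A-weight 1/5 and renormalizing the remaining 2/5 : 2/5 gives weights 1/2, 1/2 on B, C.
Q = (1/2)·(-4, 3) + (1/2)·(-4, 2) = (-4, 5/2).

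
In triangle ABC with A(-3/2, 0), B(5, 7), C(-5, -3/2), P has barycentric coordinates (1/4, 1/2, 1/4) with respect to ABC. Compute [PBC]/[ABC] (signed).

1/4

The signed ratio [PBC]/[ABC] equals the barycentric coordinate of P at vertex A, which is 1/4.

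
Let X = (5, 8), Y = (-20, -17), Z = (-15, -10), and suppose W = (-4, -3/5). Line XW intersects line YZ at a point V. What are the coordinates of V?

Barycentric coordinates of W with respect to XYZ: (3/5, 1/5, 1/5).
On side YZ the X-coordinate is zero; dropping W's X-weight 3/5 and renormalizing the remaining 1/5 : 1/5 gives weights 1/2, 1/2 on Y, Z.
V = (1/2)·(-20, -17) + (1/2)·(-15, -10) = (-35/2, -27/2).

(-35/2, -27/2)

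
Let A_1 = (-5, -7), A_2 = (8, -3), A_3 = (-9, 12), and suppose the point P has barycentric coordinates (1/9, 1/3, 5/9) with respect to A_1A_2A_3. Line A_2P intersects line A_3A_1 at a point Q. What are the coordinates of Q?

(-25/3, 53/6)

Line A_2P meets A_3A_1 where the A_2-coordinate vanishes; zeroing P's A_2-weight and renormalizing leaves A_3, A_1-weights 5/9 : 1/9 → (5/6, 1/6).
So Q = (5/6)·A_3 + (1/6)·A_1 = (-25/3, 53/6).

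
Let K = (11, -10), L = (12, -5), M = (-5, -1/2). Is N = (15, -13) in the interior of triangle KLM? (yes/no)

Barycentric coordinates of N: (245/179, -20/179, -46/179).
The three coordinates are positive, negative, negative; a point is interior exactly when all three are positive.

no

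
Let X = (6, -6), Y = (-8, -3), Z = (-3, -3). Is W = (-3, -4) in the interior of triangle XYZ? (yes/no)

Barycentric coordinates of W: (1/3, 3/5, 1/15).
The three coordinates are positive, positive, positive; a point is interior exactly when all three are positive.

yes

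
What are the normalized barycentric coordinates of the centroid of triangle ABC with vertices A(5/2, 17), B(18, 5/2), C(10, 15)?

The centroid is the average of the vertices, so each weight is 1/3.

(1/3, 1/3, 1/3)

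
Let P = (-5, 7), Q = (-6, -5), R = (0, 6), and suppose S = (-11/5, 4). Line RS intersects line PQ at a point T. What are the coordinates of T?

Barycentric coordinates of S with respect to PQR: (1/5, 1/5, 3/5).
On side PQ the R-coordinate is zero; dropping S's R-weight 3/5 and renormalizing the remaining 1/5 : 1/5 gives weights 1/2, 1/2 on P, Q.
T = (1/2)·(-5, 7) + (1/2)·(-6, -5) = (-11/2, 1).

(-11/2, 1)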